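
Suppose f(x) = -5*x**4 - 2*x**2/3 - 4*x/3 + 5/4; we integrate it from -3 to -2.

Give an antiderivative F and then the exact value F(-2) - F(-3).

Integrate term by term and add the pieces.
F(x) = -x**5 - 2*x**3/9 - 2*x**2/3 + 5*x/4 is an antiderivative of f.
Check: d/dx[-x**5 - 2*x**3/9 - 2*x**2/3 + 5*x/4] = -5*x**4 - 2*x**2/3 - 4*x/3 + 5/4 = f(x).
F(-2) = 515/18; F(-3) = 957/4.
Integral = F(-2) - F(-3) = -7583/36.

Antiderivative: F(x) = -x**5 - 2*x**3/9 - 2*x**2/3 + 5*x/4; value = -7583/36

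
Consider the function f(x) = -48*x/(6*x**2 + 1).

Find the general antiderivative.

f matches the chain-rule pattern g'(h)*h' with inner function h(x) = 3*x**2 + 1/2; substituting u = h(x) collapses the integral.
Check: d/dx[-4*log(3*x**2 + 1/2)] = -48*x/(6*x**2 + 1) = f(x).

F(x) = -4*log(3*x**2 + 1/2) + C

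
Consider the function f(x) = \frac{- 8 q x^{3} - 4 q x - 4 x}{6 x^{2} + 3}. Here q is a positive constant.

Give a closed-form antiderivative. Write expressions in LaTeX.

Any candidate F(x) must reproduce f(x) exactly when differentiated.
Check: d/dx[\frac{- 2 q x^{2} - \log{\left(4 x^{2} + 2 \right)}}{3}] = \frac{- 8 q x^{3} - 4 q x - 4 x}{6 x^{2} + 3} = f(x).

An antiderivative is F(x) = \frac{- 2 q x^{2} - \log{\left(4 x^{2} + 2 \right)}}{3}.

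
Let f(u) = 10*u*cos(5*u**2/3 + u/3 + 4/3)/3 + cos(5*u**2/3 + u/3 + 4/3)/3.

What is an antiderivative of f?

An antiderivative is F(u) = sin(5*u**2/3 + u/3 + 4/3).

The substitution w = 5*u**2/3 + u/3 + 4/3 works: f is exactly (dF/dw)*(dw/du) for that inner function.
Check: d/du[sin(5*u**2/3 + u/3 + 4/3)] = 10*u*cos(5*u**2/3 + u/3 + 4/3)/3 + cos(5*u**2/3 + u/3 + 4/3)/3 = f(u).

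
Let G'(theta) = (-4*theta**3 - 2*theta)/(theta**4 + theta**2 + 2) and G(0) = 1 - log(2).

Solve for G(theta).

G(theta) = 1 - log(theta**4 + theta**2 + 2)

G'(theta) matches the chain-rule pattern g'(h)*h' with inner function h(theta) = theta**4 + theta**2 + 2; substituting u = h(theta) collapses the integral.
A general antiderivative is -log(theta**4 + theta**2 + 2) + C.
The condition gives C = 1 - log(2) - (-log(2)) = 1.
So G(theta) = 1 - log(theta**4 + theta**2 + 2).
Check: d/dtheta[1 - log(theta**4 + theta**2 + 2)] = (-4*theta**3 - 2*theta)/(theta**4 + theta**2 + 2) = G'(theta).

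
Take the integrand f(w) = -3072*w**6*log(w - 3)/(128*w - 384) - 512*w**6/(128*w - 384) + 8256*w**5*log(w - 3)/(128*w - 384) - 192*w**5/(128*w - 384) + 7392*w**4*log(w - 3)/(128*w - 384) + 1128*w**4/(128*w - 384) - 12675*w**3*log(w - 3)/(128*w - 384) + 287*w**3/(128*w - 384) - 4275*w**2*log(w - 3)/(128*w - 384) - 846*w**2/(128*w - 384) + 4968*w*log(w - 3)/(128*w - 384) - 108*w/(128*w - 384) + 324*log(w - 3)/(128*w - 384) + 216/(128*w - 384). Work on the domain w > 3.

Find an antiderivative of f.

Recognize the product-rule pattern: f = u'v + uv' with u = (-2*w**2 - w/4 + 3/2)**3/2, v = log(w - 3), so integration by parts undoes it.
Check: d/dw[-(8*w**2 + w - 6)**3*log(w - 3)/128] = (-3072*w**6*log(w - 3) - 512*w**6 + 8256*w**5*log(w - 3) - 192*w**5 + 7392*w**4*log(w - 3) + 1128*w**4 - 12675*w**3*log(w - 3) + 287*w**3 - 4275*w**2*log(w - 3) - 846*w**2 + 4968*w*log(w - 3) - 108*w + 324*log(w - 3) + 216)/(128*w - 384), which equals f(w).

An antiderivative is F(w) = -(8*w**2 + w - 6)**3*log(w - 3)/128.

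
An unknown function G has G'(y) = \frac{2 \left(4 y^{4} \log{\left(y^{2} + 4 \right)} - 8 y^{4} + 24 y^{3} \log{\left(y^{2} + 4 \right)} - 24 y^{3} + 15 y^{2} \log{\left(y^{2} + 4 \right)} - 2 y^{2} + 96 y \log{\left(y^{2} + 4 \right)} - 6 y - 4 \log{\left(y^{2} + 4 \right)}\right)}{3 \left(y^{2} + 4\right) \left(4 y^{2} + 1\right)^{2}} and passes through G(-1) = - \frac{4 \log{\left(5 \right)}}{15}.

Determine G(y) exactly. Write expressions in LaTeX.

A first test for any G(y): its y-derivative must equal the given G'(y).
A general antiderivative is \frac{\left(- \frac{2 y}{3} - 2\right) \log{\left(y^{2} + 4 \right)}}{4 y^{2} + 1} + C.
The condition gives C = - \frac{4 \log{\left(5 \right)}}{15} - (- \frac{4 \log{\left(5 \right)}}{15}) = 0.
So G(y) = \frac{2 \left(- y - 3\right) \log{\left(y^{2} + 4 \right)}}{3 \left(4 y^{2} + 1\right)}.
Check: d/dy[\frac{2 \left(- y - 3\right) \log{\left(y^{2} + 4 \right)}}{3 \left(4 y^{2} + 1\right)}] = \frac{8 y^{4} \log{\left(y^{2} + 4 \right)} - 16 y^{4} + 48 y^{3} \log{\left(y^{2} + 4 \right)} - 48 y^{3} + 30 y^{2} \log{\left(y^{2} + 4 \right)} - 4 y^{2} + 192 y \log{\left(y^{2} + 4 \right)} - 12 y - 8 \log{\left(y^{2} + 4 \right)}}{48 y^{6} + 216 y^{4} + 99 y^{2} + 12}, which equals G'(y).

G(y) = \frac{2 \left(- y - 3\right) \log{\left(y^{2} + 4 \right)}}{3 \left(4 y^{2} + 1\right)}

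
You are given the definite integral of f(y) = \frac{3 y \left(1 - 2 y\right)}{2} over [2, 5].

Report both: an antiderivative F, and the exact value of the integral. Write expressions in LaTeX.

For F(y) to be correct the identity F'(y) - f(y) = 0 must hold.
F(y) = - y^{3} + \frac{3 y^{2}}{4} is an antiderivative of f.
Check: d/dy[- y^{3} + \frac{3 y^{2}}{4}] = - 3 y^{2} + \frac{3 y}{2}, which equals f(y).
F(5) = - \frac{425}{4}; F(2) = -5.
Integral = F(5) - F(2) = - \frac{405}{4}.

Antiderivative: F(y) = - y^{3} + \frac{3 y^{2}}{4}; value = - \frac{405}{4}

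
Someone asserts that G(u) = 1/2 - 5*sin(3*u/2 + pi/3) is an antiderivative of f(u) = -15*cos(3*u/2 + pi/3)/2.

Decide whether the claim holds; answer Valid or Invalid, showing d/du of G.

d/du[G] = -15*cos(3*u/2 + pi/3)/2
This equals f(u) exactly, so the claim holds.

Valid. The derivative of G reproduces f.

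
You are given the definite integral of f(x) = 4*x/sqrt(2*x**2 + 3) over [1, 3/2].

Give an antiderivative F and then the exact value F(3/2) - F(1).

f matches the chain-rule pattern g'(h)*h' with inner function h(x) = 2*x**2 + 3; substituting u = h(x) collapses the integral.
F(x) = 2*sqrt(2*x**2 + 3) is an antiderivative of f.
Check: d/dx[2*sqrt(2*x**2 + 3)] = 4*x/sqrt(2*x**2 + 3) = f(x).
F(3/2) = sqrt(30); F(1) = 2*sqrt(5).
Integral = F(3/2) - F(1) = -2*sqrt(5) + sqrt(30).

Antiderivative: F(x) = 2*sqrt(2*x**2 + 3); value = -2*sqrt(5) + sqrt(30)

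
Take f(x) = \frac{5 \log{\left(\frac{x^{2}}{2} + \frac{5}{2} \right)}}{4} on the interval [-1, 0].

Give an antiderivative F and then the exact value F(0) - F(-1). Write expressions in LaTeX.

Antiderivative: F(x) = \frac{5 \left(x \log{\left(\frac{x^{2}}{2} + \frac{5}{2} \right)} - 2 x + 2 \sqrt{5} \operatorname{atan}{\left(\frac{\sqrt{5} x}{5} \right)}\right)}{4}; value = - \frac{5}{2} + \frac{5 \log{\left(3 \right)}}{4} + \frac{5 \sqrt{5} \operatorname{atan}{\left(\frac{\sqrt{5}}{5} \right)}}{2}

Check any antiderivative F(x) by computing F'(x) and comparing it with f(x).
F(x) = \frac{5 \left(x \log{\left(\frac{x^{2}}{2} + \frac{5}{2} \right)} - 2 x + 2 \sqrt{5} \operatorname{atan}{\left(\frac{\sqrt{5} x}{5} \right)}\right)}{4} is an antiderivative of f.
Check: d/dx[\frac{5 \left(x \log{\left(\frac{x^{2}}{2} + \frac{5}{2} \right)} - 2 x + 2 \sqrt{5} \operatorname{atan}{\left(\frac{\sqrt{5} x}{5} \right)}\right)}{4}] = \frac{5 \log{\left(x^{2} + 5 \right)}}{4} - \frac{5 \log{\left(2 \right)}}{4}, which equals f(x).
F(0) = 0; F(-1) = - \frac{5 \sqrt{5} \operatorname{atan}{\left(\frac{\sqrt{5}}{5} \right)}}{2} - \frac{5 \log{\left(3 \right)}}{4} + \frac{5}{2}.
Integral = F(0) - F(-1) = - \frac{5}{2} + \frac{5 \log{\left(3 \right)}}{4} + \frac{5 \sqrt{5} \operatorname{atan}{\left(\frac{\sqrt{5}}{5} \right)}}{2}.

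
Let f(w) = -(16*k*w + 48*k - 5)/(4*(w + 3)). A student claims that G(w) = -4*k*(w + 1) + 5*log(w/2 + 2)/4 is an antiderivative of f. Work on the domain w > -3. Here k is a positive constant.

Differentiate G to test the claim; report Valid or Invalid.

d/dw[G] = (-16*k*w - 64*k + 5)/(4*w + 16)
d/dw[G] - f(w) = -5/(4*w**2 + 28*w + 48) != 0.

Invalid: d/dw[G] - f = -5/(4*w**2 + 28*w + 48), which is not 0.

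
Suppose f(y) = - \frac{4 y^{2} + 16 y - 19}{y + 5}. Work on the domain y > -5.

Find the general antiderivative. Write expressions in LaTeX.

For F(y) to be correct the identity F'(y) - f(y) = 0 must hold.
Check: d/dy[- 2 y^{2} + 4 y - \log{\left(y + 5 \right)}] = \frac{- 4 y^{2} - 16 y + 19}{y + 5}, which equals f(y).

F(y) = - 2 y^{2} + 4 y - \log{\left(y + 5 \right)} + C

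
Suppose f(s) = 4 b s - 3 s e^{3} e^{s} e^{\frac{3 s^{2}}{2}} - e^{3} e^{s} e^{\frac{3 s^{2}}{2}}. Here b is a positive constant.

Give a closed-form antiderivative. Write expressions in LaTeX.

An antiderivative is F(s) = 2 b s^{2} - e^{3} e^{s} e^{\frac{3 s^{2}}{2}}.

Integrate term by term and add the pieces.
Check: d/ds[2 b s^{2} - e^{3} e^{s} e^{\frac{3 s^{2}}{2}}] = 4 b s - 3 s e^{3} e^{s} e^{\frac{3 s^{2}}{2}} - e^{3} e^{s} e^{\frac{3 s^{2}}{2}} = f(s).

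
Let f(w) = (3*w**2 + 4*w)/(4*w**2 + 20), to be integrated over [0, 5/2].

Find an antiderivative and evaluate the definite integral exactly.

Antiderivative: F(w) = 3*w/4 + log(w**2 + 5)/2 - 3*sqrt(5)*atan(sqrt(5)*w/5)/4; value = -3*sqrt(5)*atan(sqrt(5)/2)/4 - log(5)/2 + log(45/4)/2 + 15/8

Since d/dw undoes antidifferentiation here, F'(w) = f(w) is required of F(w).
F(w) = 3*w/4 + log(w**2 + 5)/2 - 3*sqrt(5)*atan(sqrt(5)*w/5)/4 is an antiderivative of f.
Check: d/dw[3*w/4 + log(w**2 + 5)/2 - 3*sqrt(5)*atan(sqrt(5)*w/5)/4] = (3*w**2 + 4*w)/(4*w**2 + 20) = f(w).
F(5/2) = -3*sqrt(5)*atan(sqrt(5)/2)/4 + log(45/4)/2 + 15/8; F(0) = log(5)/2.
Integral = F(5/2) - F(0) = -3*sqrt(5)*atan(sqrt(5)/2)/4 - log(5)/2 + log(45/4)/2 + 15/8.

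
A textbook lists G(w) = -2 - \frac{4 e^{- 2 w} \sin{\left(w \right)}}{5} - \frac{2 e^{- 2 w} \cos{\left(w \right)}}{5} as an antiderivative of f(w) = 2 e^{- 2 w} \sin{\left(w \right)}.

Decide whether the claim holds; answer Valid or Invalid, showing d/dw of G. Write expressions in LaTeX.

Valid: G'(w) = f(w).

d/dw[G] = 2 e^{- 2 w} \sin{\left(w \right)}
This equals f(w) exactly, so the claim holds.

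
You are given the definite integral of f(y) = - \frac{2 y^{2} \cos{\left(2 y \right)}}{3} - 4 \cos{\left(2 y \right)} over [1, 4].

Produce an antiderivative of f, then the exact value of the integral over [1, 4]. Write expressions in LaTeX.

Integrate term by term and add the pieces.
F(y) = - \frac{y^{2} \sin{\left(2 y \right)}}{3} - \frac{y \cos{\left(2 y \right)}}{3} - \frac{11 \sin{\left(2 y \right)}}{6} is an antiderivative of f.
Check: d/dy[- \frac{y^{2} \sin{\left(2 y \right)}}{3} - \frac{y \cos{\left(2 y \right)}}{3} - \frac{11 \sin{\left(2 y \right)}}{6}] = - \frac{2 y^{2} \cos{\left(2 y \right)}}{3} - 4 \cos{\left(2 y \right)} = f(y).
F(4) = - \frac{43 \sin{\left(8 \right)}}{6} - \frac{4 \cos{\left(8 \right)}}{3}; F(1) = - \frac{13 \sin{\left(2 \right)}}{6} - \frac{\cos{\left(2 \right)}}{3}.
Integral = F(4) - F(1) = - \frac{43 \sin{\left(8 \right)}}{6} + \frac{\cos{\left(2 \right)}}{3} - \frac{4 \cos{\left(8 \right)}}{3} + \frac{13 \sin{\left(2 \right)}}{6}.

Antiderivative: F(y) = - \frac{y^{2} \sin{\left(2 y \right)}}{3} - \frac{y \cos{\left(2 y \right)}}{3} - \frac{11 \sin{\left(2 y \right)}}{6}; value = - \frac{43 \sin{\left(8 \right)}}{6} + \frac{\cos{\left(2 \right)}}{3} - \frac{4 \cos{\left(8 \right)}}{3} + \frac{13 \sin{\left(2 \right)}}{6}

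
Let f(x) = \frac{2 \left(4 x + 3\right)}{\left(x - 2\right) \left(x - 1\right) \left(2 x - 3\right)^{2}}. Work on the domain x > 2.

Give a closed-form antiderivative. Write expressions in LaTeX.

An antiderivative is F(x) = 22 \log{\left(x - 2 \right)} - 8 \log{\left(x - \frac{3}{2} \right)} - 14 \log{\left(x - 1 \right)} + \frac{36}{2 x - 3}.

The denominator factors as \left(x - 2\right) \left(x - 1\right) \left(2 x - 3\right)^{2}; partial fractions split f into directly integrable pieces: - \frac{16}{2 x - 3} - \frac{72}{\left(2 x - 3\right)^{2}} - \frac{14}{x - 1} + \frac{22}{x - 2}.
Check: d/dx[22 \log{\left(x - 2 \right)} - 8 \log{\left(x - \frac{3}{2} \right)} - 14 \log{\left(x - 1 \right)} + \frac{36}{2 x - 3}] = \frac{8 x + 6}{4 x^{4} - 24 x^{3} + 53 x^{2} - 51 x + 18}, which equals f(x).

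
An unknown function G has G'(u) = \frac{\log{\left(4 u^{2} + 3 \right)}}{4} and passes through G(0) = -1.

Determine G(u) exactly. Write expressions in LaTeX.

For G(u) to be correct, d/du[G] must agree with the stated G'(u) identically.
A general antiderivative is \frac{u \log{\left(4 u^{2} + 3 \right)}}{4} - \frac{u}{2} + \frac{\sqrt{3} \operatorname{atan}{\left(\frac{2 \sqrt{3} u}{3} \right)}}{4} + C.
The condition gives C = -1 - (0) = -1.
So G(u) = \frac{u \log{\left(4 u^{2} + 3 \right)} - 2 u + \sqrt{3} \operatorname{atan}{\left(\frac{2 \sqrt{3} u}{3} \right)} - 4}{4}.
Check: d/du[\frac{u \log{\left(4 u^{2} + 3 \right)} - 2 u + \sqrt{3} \operatorname{atan}{\left(\frac{2 \sqrt{3} u}{3} \right)} - 4}{4}] = \frac{\log{\left(4 u^{2} + 3 \right)}}{4} = G'(u).

G(u) = \frac{u \log{\left(4 u^{2} + 3 \right)} - 2 u + \sqrt{3} \operatorname{atan}{\left(\frac{2 \sqrt{3} u}{3} \right)} - 4}{4}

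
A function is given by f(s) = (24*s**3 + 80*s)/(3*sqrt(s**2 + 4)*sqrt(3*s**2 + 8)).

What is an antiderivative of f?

Recognize the product-rule pattern: f = u'v + uv' with u = 8*sqrt(3*s**2/2 + 6)/3, v = sqrt(s**2/2 + 4/3), so integration by parts undoes it.
Check: d/ds[8*sqrt(s**2/2 + 4/3)*sqrt(3*s**2/2 + 6)/3] = (24*s**3 + 80*s)/(3*sqrt(s**2 + 4)*sqrt(3*s**2 + 8)) = f(s).

An antiderivative is F(s) = 8*sqrt(s**2/2 + 4/3)*sqrt(3*s**2/2 + 6)/3.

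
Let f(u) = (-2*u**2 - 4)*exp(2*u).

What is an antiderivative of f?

Recognize the product-rule pattern: f = v'r + vr' with v = -u**2 + u - 5/2, r = exp(2*u), so integration by parts undoes it.
Check: d/du[(-2*u**2 + 2*u - 5)*exp(2*u)/2] = -2*u**2*exp(2*u) - 4*exp(2*u), which equals f(u).

An antiderivative is F(u) = (-2*u**2 + 2*u - 5)*exp(2*u)/2.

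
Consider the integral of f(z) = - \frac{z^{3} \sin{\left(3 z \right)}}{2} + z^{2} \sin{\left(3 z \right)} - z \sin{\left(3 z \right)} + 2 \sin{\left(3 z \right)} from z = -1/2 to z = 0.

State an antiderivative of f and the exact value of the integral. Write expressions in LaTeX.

Antiderivative: F(z) = \frac{z^{3} \cos{\left(3 z \right)}}{6} - \frac{z^{2} \sin{\left(3 z \right)}}{6} - \frac{z^{2} \cos{\left(3 z \right)}}{3} + \frac{2 z \sin{\left(3 z \right)}}{9} + \frac{2 z \cos{\left(3 z \right)}}{9} - \frac{2 \sin{\left(3 z \right)}}{27} - \frac{16 \cos{\left(3 z \right)}}{27}; value = - \frac{16}{27} - \frac{49 \sin{\left(\frac{3}{2} \right)}}{216} + \frac{349 \cos{\left(\frac{3}{2} \right)}}{432}

The integrand splits into summands that can be handled one at a time.
F(z) = \frac{z^{3} \cos{\left(3 z \right)}}{6} - \frac{z^{2} \sin{\left(3 z \right)}}{6} - \frac{z^{2} \cos{\left(3 z \right)}}{3} + \frac{2 z \sin{\left(3 z \right)}}{9} + \frac{2 z \cos{\left(3 z \right)}}{9} - \frac{2 \sin{\left(3 z \right)}}{27} - \frac{16 \cos{\left(3 z \right)}}{27} is an antiderivative of f.
Check: d/dz[\frac{z^{3} \cos{\left(3 z \right)}}{6} - \frac{z^{2} \sin{\left(3 z \right)}}{6} - \frac{z^{2} \cos{\left(3 z \right)}}{3} + \frac{2 z \sin{\left(3 z \right)}}{9} + \frac{2 z \cos{\left(3 z \right)}}{9} - \frac{2 \sin{\left(3 z \right)}}{27} - \frac{16 \cos{\left(3 z \right)}}{27}] = - \frac{z^{3} \sin{\left(3 z \right)}}{2} + z^{2} \sin{\left(3 z \right)} - z \sin{\left(3 z \right)} + 2 \sin{\left(3 z \right)} = f(z).
F(0) = - \frac{16}{27}; F(-1/2) = - \frac{349 \cos{\left(\frac{3}{2} \right)}}{432} + \frac{49 \sin{\left(\frac{3}{2} \right)}}{216}.
Integral = F(0) - F(-1/2) = - \frac{16}{27} - \frac{49 \sin{\left(\frac{3}{2} \right)}}{216} + \frac{349 \cos{\left(\frac{3}{2} \right)}}{432}.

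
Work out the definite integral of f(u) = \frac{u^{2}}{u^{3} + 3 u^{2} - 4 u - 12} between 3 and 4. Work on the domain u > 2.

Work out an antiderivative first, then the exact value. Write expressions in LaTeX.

Antiderivative: F(u) = \frac{\log{\left(u - 2 \right)}}{5} - \log{\left(u + 2 \right)} + \frac{9 \log{\left(u + 3 \right)}}{5}; value = - \frac{14 \log{\left(6 \right)}}{5} + \frac{\log{\left(2 \right)}}{5} + \log{\left(5 \right)} + \frac{9 \log{\left(7 \right)}}{5}

The denominator factors as \left(u - 2\right) \left(u + 2\right) \left(u + 3\right); partial fractions split f into directly integrable pieces: \frac{9}{5 \left(u + 3\right)} - \frac{1}{u + 2} + \frac{1}{5 \left(u - 2\right)}.
F(u) = \frac{\log{\left(u - 2 \right)}}{5} - \log{\left(u + 2 \right)} + \frac{9 \log{\left(u + 3 \right)}}{5} is an antiderivative of f.
Check: d/du[\frac{\log{\left(u - 2 \right)}}{5} - \log{\left(u + 2 \right)} + \frac{9 \log{\left(u + 3 \right)}}{5}] = \frac{u^{2}}{u^{3} + 3 u^{2} - 4 u - 12} = f(u).
F(4) = - \log{\left(6 \right)} + \frac{\log{\left(2 \right)}}{5} + \frac{9 \log{\left(7 \right)}}{5}; F(3) = - \log{\left(5 \right)} + \frac{9 \log{\left(6 \right)}}{5}.
Integral = F(4) - F(3) = - \frac{14 \log{\left(6 \right)}}{5} + \frac{\log{\left(2 \right)}}{5} + \log{\left(5 \right)} + \frac{9 \log{\left(7 \right)}}{5}.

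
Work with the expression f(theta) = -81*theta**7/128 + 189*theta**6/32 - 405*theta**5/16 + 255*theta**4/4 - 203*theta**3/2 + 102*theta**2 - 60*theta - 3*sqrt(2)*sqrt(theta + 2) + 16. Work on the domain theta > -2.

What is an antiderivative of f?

An antiderivative is F(theta) = (-2048*sqrt(2)*(theta + 2)**(3/2) - (-3*theta**2 + 8*theta - 8)**4)/1024.

The integrand splits into summands that can be handled one at a time.
Check: d/dtheta[(-2048*sqrt(2)*(theta + 2)**(3/2) - (-3*theta**2 + 8*theta - 8)**4)/1024] = -81*theta**7/128 + 189*theta**6/32 - 405*theta**5/16 + 255*theta**4/4 - 203*theta**3/2 + 102*theta**2 - 60*theta - 3*sqrt(2)*sqrt(theta + 2) + 16 = f(theta).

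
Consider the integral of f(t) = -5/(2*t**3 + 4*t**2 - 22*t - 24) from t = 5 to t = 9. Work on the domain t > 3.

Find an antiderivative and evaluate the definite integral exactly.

Antiderivative: F(t) = 5*(-3*log(t - 3) + 7*log(t + 1) - 4*log(t + 4))/168; value = -25*log(6)/84 - 5*log(13)/42 + 5*log(2)/56 + 5*log(9)/42 + 5*log(10)/24

Factor the denominator (2*(t - 3)*(t + 1)*(t + 4)) and decompose: f = -5/(42*(t + 4)) + 5/(24*(t + 1)) - 5/(56*(t - 3)); each piece integrates to a log, atan, or power term.
F(t) = 5*(-3*log(t - 3) + 7*log(t + 1) - 4*log(t + 4))/168 is an antiderivative of f.
Check: d/dt[5*(-3*log(t - 3) + 7*log(t + 1) - 4*log(t + 4))/168] = -5/(2*t**3 + 4*t**2 - 22*t - 24) = f(t).
F(9) = -5*log(13)/42 - 5*log(6)/56 + 5*log(10)/24; F(5) = -5*log(9)/42 - 5*log(2)/56 + 5*log(6)/24.
Integral = F(9) - F(5) = -25*log(6)/84 - 5*log(13)/42 + 5*log(2)/56 + 5*log(9)/42 + 5*log(10)/24.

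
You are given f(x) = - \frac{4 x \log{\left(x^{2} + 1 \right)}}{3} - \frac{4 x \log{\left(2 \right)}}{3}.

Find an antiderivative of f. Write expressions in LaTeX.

Integrate term by term and add the pieces.
Check: d/dx[- \frac{2 \left(x^{2} \log{\left(2 x^{2} + 2 \right)} - x^{2} + \log{\left(x^{2} + 1 \right)}\right)}{3}] = - \frac{4 x \log{\left(x^{2} + 1 \right)}}{3} - \frac{4 x \log{\left(2 \right)}}{3} = f(x).

An antiderivative is F(x) = - \frac{2 \left(x^{2} \log{\left(2 x^{2} + 2 \right)} - x^{2} + \log{\left(x^{2} + 1 \right)}\right)}{3}.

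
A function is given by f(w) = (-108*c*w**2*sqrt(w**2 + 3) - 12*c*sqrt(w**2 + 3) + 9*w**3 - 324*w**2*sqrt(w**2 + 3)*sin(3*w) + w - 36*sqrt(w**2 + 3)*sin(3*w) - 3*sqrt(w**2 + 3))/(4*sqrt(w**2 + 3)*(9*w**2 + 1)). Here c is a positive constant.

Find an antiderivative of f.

Recover f(w) by differentiating a candidate F(w); any mismatch rules it out.
Check: d/dw[(-12*c*w + sqrt(w**2 + 3) + 12*cos(3*w) - atan(3*w))/4] = (-108*c*w**2*sqrt(w**2 + 3) - 12*c*sqrt(w**2 + 3) + 9*w**3 - 324*w**2*sqrt(w**2 + 3)*sin(3*w) + w - 36*sqrt(w**2 + 3)*sin(3*w) - 3*sqrt(w**2 + 3))/(36*w**2*sqrt(w**2 + 3) + 4*sqrt(w**2 + 3)), which equals f(w).

An antiderivative is F(w) = (-12*c*w + sqrt(w**2 + 3) + 12*cos(3*w) - atan(3*w))/4.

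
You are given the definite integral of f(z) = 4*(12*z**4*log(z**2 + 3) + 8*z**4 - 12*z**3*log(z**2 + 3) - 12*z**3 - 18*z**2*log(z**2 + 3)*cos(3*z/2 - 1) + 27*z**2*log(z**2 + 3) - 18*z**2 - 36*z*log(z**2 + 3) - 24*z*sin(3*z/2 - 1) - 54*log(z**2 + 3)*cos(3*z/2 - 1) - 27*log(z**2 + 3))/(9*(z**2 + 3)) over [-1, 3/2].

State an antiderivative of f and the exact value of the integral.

Antiderivative: F(z) = 4*(4*z**3 - 6*z**2 - 9*z - 12*sin(3*z/2 - 1))*log(z**2 + 3)/9; value = -6*log(21/4) - 16*log(21/4)*sin(5/4)/3 - 16*log(4)*sin(5/2)/3 + 4*log(4)/9

Recognize the product-rule pattern: f = u'v + uv' with u = 16*z**3/9 - 8*z**2/3 - 4*z - 16*sin(3*z/2 - 1)/3, v = log(z**2 + 3), so integration by parts undoes it.
F(z) = 4*(4*z**3 - 6*z**2 - 9*z - 12*sin(3*z/2 - 1))*log(z**2 + 3)/9 is an antiderivative of f.
Check: d/dz[4*(4*z**3 - 6*z**2 - 9*z - 12*sin(3*z/2 - 1))*log(z**2 + 3)/9] = (48*z**4*log(z**2 + 3) + 32*z**4 - 48*z**3*log(z**2 + 3) - 48*z**3 - 72*z**2*log(z**2 + 3)*cos(3*z/2 - 1) + 108*z**2*log(z**2 + 3) - 72*z**2 - 144*z*log(z**2 + 3) - 96*z*sin(3*z/2 - 1) - 216*log(z**2 + 3)*cos(3*z/2 - 1) - 108*log(z**2 + 3))/(9*z**2 + 27), which equals f(z).
F(3/2) = -6*log(21/4) - 16*log(21/4)*sin(5/4)/3; F(-1) = -4*log(4)/9 + 16*log(4)*sin(5/2)/3.
Integral = F(3/2) - F(-1) = -6*log(21/4) - 16*log(21/4)*sin(5/4)/3 - 16*log(4)*sin(5/2)/3 + 4*log(4)/9.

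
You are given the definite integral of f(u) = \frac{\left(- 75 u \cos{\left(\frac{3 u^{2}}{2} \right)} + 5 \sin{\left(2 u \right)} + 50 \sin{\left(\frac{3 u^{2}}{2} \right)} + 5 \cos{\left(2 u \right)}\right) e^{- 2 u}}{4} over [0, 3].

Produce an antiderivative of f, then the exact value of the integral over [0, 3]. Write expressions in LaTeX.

Antiderivative: F(u) = \frac{\left(- 50 \sin{\left(\frac{3 u^{2}}{2} \right)} - 5 \cos{\left(2 u \right)}\right) e^{- 2 u}}{8}; value = - \frac{25 \sin{\left(\frac{27}{2} \right)}}{4 e^{6}} - \frac{5 \cos{\left(6 \right)}}{8 e^{6}} + \frac{5}{8}

Recognize the product-rule pattern: f = v'r + vr' with v = - \frac{25 \sin{\left(\frac{3 u^{2}}{2} \right)}}{4} - \frac{5 \cos{\left(2 u \right)}}{8}, r = e^{- 2 u}, so integration by parts undoes it.
F(u) = \frac{\left(- 50 \sin{\left(\frac{3 u^{2}}{2} \right)} - 5 \cos{\left(2 u \right)}\right) e^{- 2 u}}{8} is an antiderivative of f.
Check: d/du[\frac{\left(- 50 \sin{\left(\frac{3 u^{2}}{2} \right)} - 5 \cos{\left(2 u \right)}\right) e^{- 2 u}}{8}] = \frac{\left(- 75 u \cos{\left(\frac{3 u^{2}}{2} \right)} + 5 \sin{\left(2 u \right)} + 50 \sin{\left(\frac{3 u^{2}}{2} \right)} + 5 \cos{\left(2 u \right)}\right) e^{- 2 u}}{4} = f(u).
F(3) = - \frac{25 \sin{\left(\frac{27}{2} \right)}}{4 e^{6}} - \frac{5 \cos{\left(6 \right)}}{8 e^{6}}; F(0) = - \frac{5}{8}.
Integral = F(3) - F(0) = - \frac{25 \sin{\left(\frac{27}{2} \right)}}{4 e^{6}} - \frac{5 \cos{\left(6 \right)}}{8 e^{6}} + \frac{5}{8}.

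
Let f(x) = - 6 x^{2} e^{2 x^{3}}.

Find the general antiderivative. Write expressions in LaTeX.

f matches the chain-rule pattern g'(h)*h' with inner function h(x) = 2 x^{3}; substituting u = h(x) collapses the integral.
Check: d/dx[- e^{2 x^{3}}] = - 6 x^{2} e^{2 x^{3}} = f(x).

F(x) = - e^{2 x^{3}} + C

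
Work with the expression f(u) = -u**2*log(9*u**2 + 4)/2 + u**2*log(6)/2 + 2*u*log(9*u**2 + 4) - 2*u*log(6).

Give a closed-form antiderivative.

An antiderivative is F(u) = (18*u**3 + 27*u**2*(6 - u)*log(3*u**2/2 + 2/3) - 162*u**2 - 24*u + 72*log(u**2 + 4/9) + 16*atan(3*u/2))/162.

Integrate term by term and add the pieces.
Check: d/du[(18*u**3 + 27*u**2*(6 - u)*log(3*u**2/2 + 2/3) - 162*u**2 - 24*u + 72*log(u**2 + 4/9) + 16*atan(3*u/2))/162] = -u**2*log(9*u**2 + 4)/2 + u**2*log(6)/2 + 2*u*log(9*u**2 + 4) - 2*u*log(6) = f(u).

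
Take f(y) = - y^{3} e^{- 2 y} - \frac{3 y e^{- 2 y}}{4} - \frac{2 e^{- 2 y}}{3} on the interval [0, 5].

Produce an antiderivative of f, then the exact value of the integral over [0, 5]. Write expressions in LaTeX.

Antiderivative: F(y) = \frac{\left(24 y^{3} + 36 y^{2} + 54 y + 43\right) e^{- 2 y}}{48}; value = - \frac{43}{48} + \frac{4213}{48 e^{10}}

f has the shape u'v + uv' for u = \frac{y^{3}}{2} + \frac{3 y^{2}}{4} + \frac{9 y}{8} + \frac{43}{48} and v = e^{- 2 y} — it is the derivative of the product u*v.
F(y) = \frac{\left(24 y^{3} + 36 y^{2} + 54 y + 43\right) e^{- 2 y}}{48} is an antiderivative of f.
Check: d/dy[\frac{\left(24 y^{3} + 36 y^{2} + 54 y + 43\right) e^{- 2 y}}{48}] = \frac{\left(- 12 y^{3} - 9 y - 8\right) e^{- 2 y}}{12}, which equals f(y).
F(5) = \frac{4213}{48 e^{10}}; F(0) = \frac{43}{48}.
Integral = F(5) - F(0) = - \frac{43}{48} + \frac{4213}{48 e^{10}}.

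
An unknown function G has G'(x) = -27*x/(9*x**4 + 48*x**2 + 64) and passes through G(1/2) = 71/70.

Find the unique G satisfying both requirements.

G(x) = 1/2 + 3/(2*x**2 + 16/3)

The substitution u = x**2/2 + 4/3 works: G'(x) is exactly (dG/du)*(du/dx) for that inner function.
A general antiderivative is 3/(4*(x**2/2 + 4/3)) + C.
The condition gives C = 71/70 - (18/35) = 1/2.
So G(x) = 1/2 + 3/(2*x**2 + 16/3).
Check: d/dx[1/2 + 3/(2*x**2 + 16/3)] = -27*x/(9*x**4 + 48*x**2 + 64) = G'(x).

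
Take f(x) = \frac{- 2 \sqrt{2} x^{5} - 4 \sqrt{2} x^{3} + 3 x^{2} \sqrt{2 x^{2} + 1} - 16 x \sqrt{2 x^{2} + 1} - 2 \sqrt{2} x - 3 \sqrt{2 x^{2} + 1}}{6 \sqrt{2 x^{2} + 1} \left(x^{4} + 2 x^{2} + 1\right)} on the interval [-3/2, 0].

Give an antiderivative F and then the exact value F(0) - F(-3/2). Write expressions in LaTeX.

Antiderivative: F(x) = \frac{- 3 x - \sqrt{2} \left(x^{2} + 1\right) \sqrt{2 x^{2} + 1} + 8}{6 \left(x^{2} + 1\right)}; value = - \frac{\sqrt{2}}{6} + \frac{\sqrt{11}}{6} + \frac{9}{13}

Any candidate F(x) must reproduce f(x) exactly when differentiated.
F(x) = \frac{- 3 x - \sqrt{2} \left(x^{2} + 1\right) \sqrt{2 x^{2} + 1} + 8}{6 \left(x^{2} + 1\right)} is an antiderivative of f.
Check: d/dx[\frac{- 3 x - \sqrt{2} \left(x^{2} + 1\right) \sqrt{2 x^{2} + 1} + 8}{6 \left(x^{2} + 1\right)}] = \frac{- 2 \sqrt{2} x^{5} - 4 \sqrt{2} x^{3} + 3 x^{2} \sqrt{2 x^{2} + 1} - 16 x \sqrt{2 x^{2} + 1} - 2 \sqrt{2} x - 3 \sqrt{2 x^{2} + 1}}{6 x^{4} \sqrt{2 x^{2} + 1} + 12 x^{2} \sqrt{2 x^{2} + 1} + 6 \sqrt{2 x^{2} + 1}}, which equals f(x).
F(0) = \frac{4}{3} - \frac{\sqrt{2}}{6}; F(-3/2) = \frac{25}{39} - \frac{\sqrt{11}}{6}.
Integral = F(0) - F(-3/2) = - \frac{\sqrt{2}}{6} + \frac{\sqrt{11}}{6} + \frac{9}{13}.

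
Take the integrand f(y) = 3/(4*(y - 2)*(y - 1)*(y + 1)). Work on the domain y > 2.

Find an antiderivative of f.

An antiderivative is F(y) = (2*log(y - 2) - 3*log(y - 1) + log(y + 1))/8.

Factor the denominator (4*(y - 2)*(y - 1)*(y + 1)) and decompose: f = 1/(8*(y + 1)) - 3/(8*(y - 1)) + 1/(4*(y - 2)); each piece integrates to a log, atan, or power term.
Check: d/dy[(2*log(y - 2) - 3*log(y - 1) + log(y + 1))/8] = 3/(4*y**3 - 8*y**2 - 4*y + 8), which equals f(y).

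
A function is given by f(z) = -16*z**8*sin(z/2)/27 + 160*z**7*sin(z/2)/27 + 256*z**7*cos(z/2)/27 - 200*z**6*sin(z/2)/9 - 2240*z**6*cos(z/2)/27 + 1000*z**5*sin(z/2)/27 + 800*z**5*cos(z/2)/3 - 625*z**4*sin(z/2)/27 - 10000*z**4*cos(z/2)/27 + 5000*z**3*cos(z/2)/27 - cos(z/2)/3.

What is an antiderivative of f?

The integrand splits into summands that can be handled one at a time.
Check: d/dz[2*(16*z**8*cos(z/2) - 160*z**7*cos(z/2) + 600*z**6*cos(z/2) - 1000*z**5*cos(z/2) + 625*z**4*cos(z/2) - 9*sin(z/2))/27] = -16*z**8*sin(z/2)/27 + 160*z**7*sin(z/2)/27 + 256*z**7*cos(z/2)/27 - 200*z**6*sin(z/2)/9 - 2240*z**6*cos(z/2)/27 + 1000*z**5*sin(z/2)/27 + 800*z**5*cos(z/2)/3 - 625*z**4*sin(z/2)/27 - 10000*z**4*cos(z/2)/27 + 5000*z**3*cos(z/2)/27 - cos(z/2)/3 = f(z).

An antiderivative is F(z) = 2*(16*z**8*cos(z/2) - 160*z**7*cos(z/2) + 600*z**6*cos(z/2) - 1000*z**5*cos(z/2) + 625*z**4*cos(z/2) - 9*sin(z/2))/27.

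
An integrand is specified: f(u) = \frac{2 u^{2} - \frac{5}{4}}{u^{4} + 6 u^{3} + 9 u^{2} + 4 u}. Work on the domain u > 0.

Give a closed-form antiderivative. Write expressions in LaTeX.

Factor the denominator (4 u \left(u + 1\right)^{2} \left(u + 4\right)) and decompose: f = - \frac{41}{48 \left(u + 4\right)} + \frac{7}{6 \left(u + 1\right)} - \frac{1}{4 \left(u + 1\right)^{2}} - \frac{5}{16 u}; each piece integrates to a log, atan, or power term.
Check: d/du[\frac{- 15 \left(u + 1\right) \log{\left(u \right)} + 56 \left(u + 1\right) \log{\left(u + 1 \right)} - 41 \left(u + 1\right) \log{\left(u + 4 \right)} + 12}{48 \left(u + 1\right)}] = \frac{8 u^{2} - 5}{4 u^{4} + 24 u^{3} + 36 u^{2} + 16 u}, which equals f(u).

An antiderivative is F(u) = \frac{- 15 \left(u + 1\right) \log{\left(u \right)} + 56 \left(u + 1\right) \log{\left(u + 1 \right)} - 41 \left(u + 1\right) \log{\left(u + 4 \right)} + 12}{48 \left(u + 1\right)}.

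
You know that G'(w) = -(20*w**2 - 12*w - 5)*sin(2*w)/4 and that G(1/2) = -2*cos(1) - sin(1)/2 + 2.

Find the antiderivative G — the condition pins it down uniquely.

Any candidate G(w) must reproduce the stated G'(w) exactly.
A general antiderivative is 5*w**2*cos(2*w)/2 - 5*w*sin(2*w)/2 - 3*w*cos(2*w)/2 + 3*sin(2*w)/4 - 15*cos(2*w)/8 + C.
The condition gives C = -2*cos(1) - sin(1)/2 + 2 - (-2*cos(1) - sin(1)/2) = 2.
So G(w) = (20*w**2*cos(2*w) - 20*w*sin(2*w) - 12*w*cos(2*w) + 6*sin(2*w) - 15*cos(2*w) + 16)/8.
Check: d/dw[(20*w**2*cos(2*w) - 20*w*sin(2*w) - 12*w*cos(2*w) + 6*sin(2*w) - 15*cos(2*w) + 16)/8] = -5*w**2*sin(2*w) + 3*w*sin(2*w) + 5*sin(2*w)/4, which equals G'(w).

G(w) = (20*w**2*cos(2*w) - 20*w*sin(2*w) - 12*w*cos(2*w) + 6*sin(2*w) - 15*cos(2*w) + 16)/8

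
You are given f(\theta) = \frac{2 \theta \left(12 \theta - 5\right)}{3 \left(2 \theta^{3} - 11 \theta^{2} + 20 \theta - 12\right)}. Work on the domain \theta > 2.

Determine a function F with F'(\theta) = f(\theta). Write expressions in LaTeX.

An antiderivative is F(\theta) = - \frac{2 \left(33 \theta \log{\left(\theta - 2 \right)} - 39 \theta \log{\left(\theta - \frac{3}{2} \right)} - 66 \log{\left(\theta - 2 \right)} + 78 \log{\left(\theta - \frac{3}{2} \right)} + 38\right)}{3 \left(\theta - 2\right)}.

The denominator factors as 3 \left(\theta - 2\right)^{2} \left(2 \theta - 3\right); partial fractions split f into directly integrable pieces: \frac{52}{2 \theta - 3} - \frac{22}{\theta - 2} + \frac{76}{3 \left(\theta - 2\right)^{2}}.
Check: d/d\theta[- \frac{2 \left(33 \theta \log{\left(\theta - 2 \right)} - 39 \theta \log{\left(\theta - \frac{3}{2} \right)} - 66 \log{\left(\theta - 2 \right)} + 78 \log{\left(\theta - \frac{3}{2} \right)} + 38\right)}{3 \left(\theta - 2\right)}] = \frac{24 \theta^{2} - 10 \theta}{6 \theta^{3} - 33 \theta^{2} + 60 \theta - 36}, which equals f(\theta).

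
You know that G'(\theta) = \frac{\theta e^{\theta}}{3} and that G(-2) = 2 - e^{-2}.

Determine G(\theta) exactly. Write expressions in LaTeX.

G(\theta) = \frac{\theta e^{\theta}}{3} - \frac{e^{\theta}}{3} + 2

G'(\theta) has the shape u'v + uv' for u = \frac{\theta}{3} - \frac{1}{3} and v = e^{\theta} — it is the derivative of the product u*v.
A general antiderivative is \frac{\left(\theta - 1\right) e^{\theta}}{3} + C.
The condition gives C = 2 - e^{-2} - (- \frac{1}{e^{2}}) = 2.
So G(\theta) = \frac{\theta e^{\theta}}{3} - \frac{e^{\theta}}{3} + 2.
Check: d/d\theta[\frac{\theta e^{\theta}}{3} - \frac{e^{\theta}}{3} + 2] = \frac{\theta e^{\theta}}{3} = G'(\theta).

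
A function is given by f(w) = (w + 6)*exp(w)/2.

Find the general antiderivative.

Recognize the product-rule pattern: f = u'v + uv' with u = w/2 + 5/2, v = exp(w), so integration by parts undoes it.
Check: d/dw[(w + 5)*exp(w)/2] = w*exp(w)/2 + 3*exp(w), which equals f(w).

F(w) = (w + 5)*exp(w)/2 + C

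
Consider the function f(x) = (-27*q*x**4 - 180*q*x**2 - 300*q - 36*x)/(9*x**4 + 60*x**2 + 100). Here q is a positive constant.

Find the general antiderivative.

F(x) = -3*q*x + 3/(3*x**2/2 + 5) + C

Any candidate F(x) must reproduce f(x) exactly when differentiated.
Check: d/dx[-3*q*x + 3/(3*x**2/2 + 5)] = (-27*q*x**4 - 180*q*x**2 - 300*q - 36*x)/(9*x**4 + 60*x**2 + 100) = f(x).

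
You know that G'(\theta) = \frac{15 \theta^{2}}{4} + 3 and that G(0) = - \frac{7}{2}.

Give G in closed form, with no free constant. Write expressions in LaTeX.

Differentiate the proposed G(\theta) back; it has to land on the given G'(\theta).
A general antiderivative is \frac{5 \theta^{3}}{4} + 3 \theta - 4 + C.
The condition gives C = - \frac{7}{2} - (-4) = \frac{1}{2}.
So G(\theta) = \frac{5 \theta^{3}}{4} + 3 \theta - \frac{7}{2}.
Check: d/d\theta[\frac{5 \theta^{3}}{4} + 3 \theta - \frac{7}{2}] = \frac{15 \theta^{2}}{4} + 3 = G'(\theta).

G(\theta) = \frac{5 \theta^{3}}{4} + 3 \theta - \frac{7}{2}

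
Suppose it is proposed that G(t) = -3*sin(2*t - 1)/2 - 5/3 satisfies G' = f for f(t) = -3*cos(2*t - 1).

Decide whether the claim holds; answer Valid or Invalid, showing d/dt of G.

Valid: G'(t) = f(t).

d/dt[G] = -3*cos(2*t - 1)
This equals f(t) exactly, so the claim holds.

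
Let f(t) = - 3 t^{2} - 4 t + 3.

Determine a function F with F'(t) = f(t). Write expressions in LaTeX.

The integrand splits into summands that can be handled one at a time.
Check: d/dt[\frac{- 3 t^{3} - 6 t^{2} + 9 t + 4}{3}] = - 3 t^{2} - 4 t + 3 = f(t).

An antiderivative is F(t) = \frac{- 3 t^{3} - 6 t^{2} + 9 t + 4}{3}.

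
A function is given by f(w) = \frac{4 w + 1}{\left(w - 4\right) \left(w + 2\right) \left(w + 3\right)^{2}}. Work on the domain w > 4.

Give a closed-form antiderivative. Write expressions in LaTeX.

Factor the denominator (\left(w - 4\right) \left(w + 2\right) \left(w + 3\right)^{2}) and decompose: f = - \frac{60}{49 \left(w + 3\right)} - \frac{11}{7 \left(w + 3\right)^{2}} + \frac{7}{6 \left(w + 2\right)} + \frac{17}{294 \left(w - 4\right)}; each piece integrates to a log, atan, or power term.
Check: d/dw[\frac{17 w \log{\left(w - 4 \right)} + 343 w \log{\left(w + 2 \right)} - 360 w \log{\left(w + 3 \right)} + 51 \log{\left(w - 4 \right)} + 1029 \log{\left(w + 2 \right)} - 1080 \log{\left(w + 3 \right)} + 462}{294 w + 882}] = \frac{4 w + 1}{w^{4} + 4 w^{3} - 11 w^{2} - 66 w - 72}, which equals f(w).

An antiderivative is F(w) = \frac{17 w \log{\left(w - 4 \right)} + 343 w \log{\left(w + 2 \right)} - 360 w \log{\left(w + 3 \right)} + 51 \log{\left(w - 4 \right)} + 1029 \log{\left(w + 2 \right)} - 1080 \log{\left(w + 3 \right)} + 462}{294 w + 882}.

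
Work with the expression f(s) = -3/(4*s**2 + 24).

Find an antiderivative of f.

Any candidate F(s) must reproduce f(s) exactly when differentiated.
Check: d/ds[-sqrt(6)*atan(sqrt(6)*s/6)/8] = -3/(4*s**2 + 24) = f(s).

An antiderivative is F(s) = -sqrt(6)*atan(sqrt(6)*s/6)/8.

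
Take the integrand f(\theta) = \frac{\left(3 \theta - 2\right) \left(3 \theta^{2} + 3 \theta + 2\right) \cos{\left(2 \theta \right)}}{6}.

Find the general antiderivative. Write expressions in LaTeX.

An antiderivative F(\theta) passes only if d/d\theta[F] lands on f(\theta) exactly.
Check: d/d\theta[\frac{3 \theta^{3} \sin{\left(2 \theta \right)}}{4} + \frac{\theta^{2} \sin{\left(2 \theta \right)}}{4} + \frac{9 \theta^{2} \cos{\left(2 \theta \right)}}{8} - \frac{9 \theta \sin{\left(2 \theta \right)}}{8} + \frac{\theta \cos{\left(2 \theta \right)}}{4} - \frac{11 \sin{\left(2 \theta \right)}}{24} - \frac{9 \cos{\left(2 \theta \right)}}{16}] = \frac{3 \theta^{3} \cos{\left(2 \theta \right)}}{2} + \frac{\theta^{2} \cos{\left(2 \theta \right)}}{2} - \frac{2 \cos{\left(2 \theta \right)}}{3}, which equals f(\theta).

F(\theta) = \frac{3 \theta^{3} \sin{\left(2 \theta \right)}}{4} + \frac{\theta^{2} \sin{\left(2 \theta \right)}}{4} + \frac{9 \theta^{2} \cos{\left(2 \theta \right)}}{8} - \frac{9 \theta \sin{\left(2 \theta \right)}}{8} + \frac{\theta \cos{\left(2 \theta \right)}}{4} - \frac{11 \sin{\left(2 \theta \right)}}{24} - \frac{9 \cos{\left(2 \theta \right)}}{16} + C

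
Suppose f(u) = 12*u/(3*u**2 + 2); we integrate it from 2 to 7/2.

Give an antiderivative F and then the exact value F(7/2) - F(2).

The substitution w = u**2/2 + 1/3 works: f is exactly (dF/dw)*(dw/du) for that inner function.
F(u) = 2*log(3*u**2 + 2) is an antiderivative of f.
Check: d/du[2*log(3*u**2 + 2)] = 12*u/(3*u**2 + 2) = f(u).
F(7/2) = 2*log(155/4); F(2) = 2*log(14).
Integral = F(7/2) - F(2) = -2*log(7/3) + 2*log(155/24).

Antiderivative: F(u) = 2*log(3*u**2 + 2); value = -2*log(7/3) + 2*log(155/24)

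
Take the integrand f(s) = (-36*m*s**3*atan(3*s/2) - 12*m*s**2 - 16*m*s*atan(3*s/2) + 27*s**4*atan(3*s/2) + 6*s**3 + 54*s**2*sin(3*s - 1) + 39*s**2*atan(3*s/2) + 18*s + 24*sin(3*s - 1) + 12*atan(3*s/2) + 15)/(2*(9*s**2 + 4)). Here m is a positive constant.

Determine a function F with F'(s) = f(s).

An antiderivative is F(s) = (-4*m*s**2*atan(3*s/2) + 2*s**3*atan(3*s/2) + 6*s*atan(3*s/2) - 4*cos(3*s - 1) + 5*atan(3*s/2))/4.

Since d/ds undoes antidifferentiation here, F'(s) = f(s) is required of F(s).
Check: d/ds[(-4*m*s**2*atan(3*s/2) + 2*s**3*atan(3*s/2) + 6*s*atan(3*s/2) - 4*cos(3*s - 1) + 5*atan(3*s/2))/4] = (-36*m*s**3*atan(3*s/2) - 12*m*s**2 - 16*m*s*atan(3*s/2) + 27*s**4*atan(3*s/2) + 6*s**3 + 54*s**2*sin(3*s - 1) + 39*s**2*atan(3*s/2) + 18*s + 24*sin(3*s - 1) + 12*atan(3*s/2) + 15)/(18*s**2 + 8), which equals f(s).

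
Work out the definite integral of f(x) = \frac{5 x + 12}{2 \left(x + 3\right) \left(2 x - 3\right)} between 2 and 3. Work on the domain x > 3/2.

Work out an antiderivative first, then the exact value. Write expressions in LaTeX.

Antiderivative: F(x) = \frac{13 \log{\left(x - \frac{3}{2} \right)}}{12} + \frac{\log{\left(x + 3 \right)}}{6}; value = - \frac{\log{\left(5 \right)}}{6} + \frac{\log{\left(6 \right)}}{6} + \frac{13 \log{\left(\frac{3}{2} \right)}}{12} + \frac{13 \log{\left(2 \right)}}{12}

The denominator factors as 2 \left(x + 3\right) \left(2 x - 3\right); partial fractions split f into directly integrable pieces: \frac{13}{6 \left(2 x - 3\right)} + \frac{1}{6 \left(x + 3\right)}.
F(x) = \frac{13 \log{\left(x - \frac{3}{2} \right)}}{12} + \frac{\log{\left(x + 3 \right)}}{6} is an antiderivative of f.
Check: d/dx[\frac{13 \log{\left(x - \frac{3}{2} \right)}}{12} + \frac{\log{\left(x + 3 \right)}}{6}] = \frac{5 x + 12}{4 x^{2} + 6 x - 18}, which equals f(x).
F(3) = \frac{\log{\left(6 \right)}}{6} + \frac{13 \log{\left(\frac{3}{2} \right)}}{12}; F(2) = - \frac{13 \log{\left(2 \right)}}{12} + \frac{\log{\left(5 \right)}}{6}.
Integral = F(3) - F(2) = - \frac{\log{\left(5 \right)}}{6} + \frac{\log{\left(6 \right)}}{6} + \frac{13 \log{\left(\frac{3}{2} \right)}}{12} + \frac{13 \log{\left(2 \right)}}{12}.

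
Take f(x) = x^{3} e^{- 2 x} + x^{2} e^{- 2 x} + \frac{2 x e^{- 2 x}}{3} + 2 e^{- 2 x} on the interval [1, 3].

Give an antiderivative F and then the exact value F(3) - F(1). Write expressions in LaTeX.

f has the shape u'v + uv' for u = - \frac{x^{3}}{2} - \frac{5 x^{2}}{4} - \frac{19 x}{12} - \frac{43}{24} and v = e^{- 2 x} — it is the derivative of the product u*v.
F(x) = \frac{\left(- 12 x^{3} - 30 x^{2} - 38 x - 43\right) e^{- 2 x}}{24} is an antiderivative of f.
Check: d/dx[\frac{\left(- 12 x^{3} - 30 x^{2} - 38 x - 43\right) e^{- 2 x}}{24}] = \frac{\left(3 x^{3} + 3 x^{2} + 2 x + 6\right) e^{- 2 x}}{3}, which equals f(x).
F(3) = - \frac{751}{24 e^{6}}; F(1) = - \frac{41}{8 e^{2}}.
Integral = F(3) - F(1) = - \frac{751}{24 e^{6}} + \frac{41}{8 e^{2}}.

Antiderivative: F(x) = \frac{\left(- 12 x^{3} - 30 x^{2} - 38 x - 43\right) e^{- 2 x}}{24}; value = - \frac{751}{24 e^{6}} + \frac{41}{8 e^{2}}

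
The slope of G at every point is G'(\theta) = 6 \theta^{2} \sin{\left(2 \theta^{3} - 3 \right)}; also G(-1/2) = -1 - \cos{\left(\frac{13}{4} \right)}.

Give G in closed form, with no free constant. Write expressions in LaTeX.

G(\theta) = - \cos{\left(2 \theta^{3} - 3 \right)} - 1

The substitution u = 2 \theta^{3} - 3 works: G'(\theta) is exactly (dG/du)*(du/d\theta) for that inner function.
A general antiderivative is - \cos{\left(2 \theta^{3} - 3 \right)} + C.
The condition gives C = -1 - \cos{\left(\frac{13}{4} \right)} - (- \cos{\left(\frac{13}{4} \right)}) = -1.
So G(\theta) = - \cos{\left(2 \theta^{3} - 3 \right)} - 1.
Check: d/d\theta[- \cos{\left(2 \theta^{3} - 3 \right)} - 1] = 6 \theta^{2} \sin{\left(2 \theta^{3} - 3 \right)} = G'(\theta).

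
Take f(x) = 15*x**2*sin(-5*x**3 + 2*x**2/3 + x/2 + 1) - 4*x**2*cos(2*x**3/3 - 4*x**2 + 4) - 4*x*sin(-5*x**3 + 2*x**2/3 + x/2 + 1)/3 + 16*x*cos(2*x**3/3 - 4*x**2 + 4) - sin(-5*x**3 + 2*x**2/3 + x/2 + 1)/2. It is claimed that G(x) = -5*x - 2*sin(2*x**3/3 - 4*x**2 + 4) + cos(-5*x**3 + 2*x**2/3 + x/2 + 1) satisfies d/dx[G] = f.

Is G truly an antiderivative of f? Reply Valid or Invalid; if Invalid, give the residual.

d/dx[G] = 15*x**2*sin(-5*x**3 + 2*x**2/3 + x/2 + 1) - 4*x**2*cos(2*x**3/3 - 4*x**2 + 4) - 4*x*sin(-5*x**3 + 2*x**2/3 + x/2 + 1)/3 + 16*x*cos(2*x**3/3 - 4*x**2 + 4) - sin(-5*x**3 + 2*x**2/3 + x/2 + 1)/2 - 5
d/dx[G] - f(x) = -5 != 0.

Invalid: d/dx[G] - f = -5, which is not 0.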